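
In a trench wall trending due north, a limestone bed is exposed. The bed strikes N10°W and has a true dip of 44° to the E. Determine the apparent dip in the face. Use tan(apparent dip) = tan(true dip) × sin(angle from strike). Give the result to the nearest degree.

10°

The strike is N10°W and the section trends due north; the acute angle between them is β = 10°.
tan α = tan 44° × sin 10° = 0.9657 × 0.1736 = 0.1677
apparent dip = arctan 0.1677 = 9.52°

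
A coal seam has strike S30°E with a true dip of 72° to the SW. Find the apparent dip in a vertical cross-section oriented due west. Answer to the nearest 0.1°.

The strike is S30°E and the section trends due west; the acute angle between them is β = 60°.
tan(apparent dip) = tan 72° · sin 60° = 2.6654
α = arctan(2.6654) = 69.43°

69.4°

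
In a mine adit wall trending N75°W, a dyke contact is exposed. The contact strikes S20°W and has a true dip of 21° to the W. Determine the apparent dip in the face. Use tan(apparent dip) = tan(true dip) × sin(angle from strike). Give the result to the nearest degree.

Angle between strike (S20°W) and section (N75°W): β = 85°.
tan(apparent dip) = tan 21° · sin 85° = 0.3824
apparent dip = arctan 0.3824 = 20.93°

21°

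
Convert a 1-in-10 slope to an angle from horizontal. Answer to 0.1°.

5.7°

tan θ = 1/10 = 0.1000
θ = arctan(0.1000) = 5.71°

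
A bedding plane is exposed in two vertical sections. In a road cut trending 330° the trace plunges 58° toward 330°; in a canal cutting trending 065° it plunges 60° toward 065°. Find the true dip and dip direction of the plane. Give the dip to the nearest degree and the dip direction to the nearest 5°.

true dip 68°, dip direction 020°

Represent each trace as a vector plunging at its apparent dip toward its trend (east-north-up frame): v₁ = (-0.265, 0.459, -0.848), v₂ = (0.453, 0.211, -0.866).
The plane normal is n = v₁ × v₂ ∝ (0.218, 0.614, 0.264).
True dip = arccos(n_z / |n|) = arccos(0.3755) = 67.9°.
The horizontal component of n points toward azimuth atan2(n_x, n_y) = 20°, the dip direction.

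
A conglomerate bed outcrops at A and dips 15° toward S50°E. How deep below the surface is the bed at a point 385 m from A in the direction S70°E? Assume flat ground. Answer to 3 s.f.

The hole lies 20° from the dip direction, so the down-dip offset is 385 × cos 20° = 361.78 m.
Depth = down-dip offset × tan(dip) = 361.78 × tan 15° = 361.78 × 0.2679
Depth = 96.94 m

96.9 m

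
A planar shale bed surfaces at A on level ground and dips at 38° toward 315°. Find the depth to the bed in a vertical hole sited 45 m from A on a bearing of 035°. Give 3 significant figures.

6.11 m

The hole lies 80° from the dip direction, so the down-dip offset is 45 × cos 80° = 7.81 m.
Depth = down-dip offset × tan(dip) = 7.81 × tan 38° = 7.81 × 0.7813
Depth = 6.11 m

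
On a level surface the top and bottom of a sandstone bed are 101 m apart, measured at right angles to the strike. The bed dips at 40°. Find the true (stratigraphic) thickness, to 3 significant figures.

64.9 m

True thickness t = w · sin(dip) = 101 × sin 40°
t = 101 × 0.6428 = 64.922 m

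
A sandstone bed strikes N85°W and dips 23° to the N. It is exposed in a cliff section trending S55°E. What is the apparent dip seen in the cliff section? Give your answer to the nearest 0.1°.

The section lies 30° from the strike.
tan(apparent dip) = tan 23° · sin 30° = 0.2122
apparent dip = arctan 0.2122 = 11.98°

12.0°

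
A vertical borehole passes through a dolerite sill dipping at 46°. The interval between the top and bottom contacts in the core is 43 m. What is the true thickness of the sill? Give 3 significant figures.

True thickness t = h · cos(dip) = 43 × cos 46°
t = 43 × 0.6947 = 29.870 m

29.9 m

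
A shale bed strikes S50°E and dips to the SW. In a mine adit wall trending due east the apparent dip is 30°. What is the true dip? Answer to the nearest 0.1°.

41.9°

The section is 40° from the strike.
tan(true dip) = tan 30° / sin 40° = 0.8982
true dip = arctan 0.8982 = 41.93°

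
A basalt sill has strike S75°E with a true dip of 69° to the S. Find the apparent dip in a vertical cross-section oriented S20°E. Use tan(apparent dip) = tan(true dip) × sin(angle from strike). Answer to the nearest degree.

The strike is S75°E and the section trends S20°E; the acute angle between them is β = 55°.
tan α = tan 69° × sin 55° = 2.6051 × 0.8192 = 2.1340
α = arctan(2.1340) = 64.89°

65°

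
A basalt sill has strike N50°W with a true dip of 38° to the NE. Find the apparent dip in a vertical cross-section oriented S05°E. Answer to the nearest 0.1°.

28.9°

Angle between strike (N50°W) and section (S05°E): β = 45°.
tan α = tan 38° × sin 45° = 0.7813 × 0.7071 = 0.5525
α = arctan(0.5525) = 28.92°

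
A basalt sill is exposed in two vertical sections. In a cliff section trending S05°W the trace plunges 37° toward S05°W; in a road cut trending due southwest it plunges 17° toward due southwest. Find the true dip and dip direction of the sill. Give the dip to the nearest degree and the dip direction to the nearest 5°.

Represent each trace as a vector plunging at its apparent dip toward its trend (east-north-up frame): v₁ = (-0.070, -0.796, -0.602), v₂ = (-0.676, -0.676, -0.292).
Cross product v₁ × v₂ gives the pole to the plane: n ∝ (0.174, -0.387, 0.491).
Dip δ = arctan(|n_h|/n_z) = arctan(0.424/0.491) = 40.8°.
Dip direction = azimuth of (n_x, n_y) = atan2(0.174, -0.387) = 156°.

true dip 41°, dip direction 155°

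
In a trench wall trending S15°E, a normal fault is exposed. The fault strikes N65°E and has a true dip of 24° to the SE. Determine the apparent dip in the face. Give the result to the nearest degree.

24°

The section lies 80° from the strike.
tan α = tan 24° × sin 80° = 0.4452 × 0.9848 = 0.4385
α = arctan(0.4385) = 23.68°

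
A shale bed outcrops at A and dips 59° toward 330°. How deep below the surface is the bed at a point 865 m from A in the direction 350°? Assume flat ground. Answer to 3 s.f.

1350 m

The hole lies 20° from the dip direction, so the down-dip offset is 865 × cos 20° = 812.83 m.
Depth = down-dip offset × tan(dip) = 812.83 × tan 59° = 812.83 × 1.6643
Depth = 1352.78 m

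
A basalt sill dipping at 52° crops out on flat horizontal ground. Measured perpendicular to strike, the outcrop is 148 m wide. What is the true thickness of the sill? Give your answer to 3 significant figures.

117 m

True thickness t = w · sin(dip) = 148 × sin 52°
t = 148 × 0.7880 = 116.626 m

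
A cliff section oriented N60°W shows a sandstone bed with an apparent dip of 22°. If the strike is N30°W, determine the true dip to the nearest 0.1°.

38.9°

The section is 30° from the strike.
tan δ = tan α / sin β = tan 22° / sin 30° = 0.4040 / 0.5000 = 0.8081
true dip = arctan 0.8081 = 38.94°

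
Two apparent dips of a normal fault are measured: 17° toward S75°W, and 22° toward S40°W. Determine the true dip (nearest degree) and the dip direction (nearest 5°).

true dip 22°, dip direction 215°

Represent each trace as a vector plunging at its apparent dip toward its trend (east-north-up frame): v₁ = (-0.924, -0.248, -0.292), v₂ = (-0.596, -0.710, -0.375).
The plane normal is n = v₁ × v₂ ∝ (-0.115, -0.172, 0.509).
True dip = arccos(n_z / |n|) = arccos(0.9264) = 22.1°.
Dip direction = atan2(-0.115, -0.172) = 214° (azimuth of n's horizontal projection).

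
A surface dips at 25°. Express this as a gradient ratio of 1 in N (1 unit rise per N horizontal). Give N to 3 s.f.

1 : N means tan θ = 1/N, so N = 1/tan 25° = 1/0.4663

1 in 2.14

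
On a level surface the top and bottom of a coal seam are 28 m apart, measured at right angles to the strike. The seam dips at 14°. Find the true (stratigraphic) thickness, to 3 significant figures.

6.77 m

True thickness t = w · sin(dip) = 28 × sin 14°
t = 28 × 0.2419 = 6.774 m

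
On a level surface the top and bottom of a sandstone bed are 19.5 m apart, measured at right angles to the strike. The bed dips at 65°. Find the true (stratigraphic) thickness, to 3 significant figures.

17.7 m

True thickness t = w · sin(dip) = 19.5 × sin 65°
t = 19.5 × 0.9063 = 17.673 m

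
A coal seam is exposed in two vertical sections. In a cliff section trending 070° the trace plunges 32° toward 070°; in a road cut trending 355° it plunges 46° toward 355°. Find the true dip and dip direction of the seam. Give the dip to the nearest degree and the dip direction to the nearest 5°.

true dip 48°, dip direction 015°

Represent each trace as a vector plunging at its apparent dip toward its trend (east-north-up frame): v₁ = (0.797, 0.290, -0.530), v₂ = (-0.061, 0.692, -0.719).
The plane normal is n = v₁ × v₂ ∝ (0.158, 0.605, 0.569).
True dip = arccos(n_z / |n|) = arccos(0.6729) = 47.7°.
Dip direction = azimuth of (n_x, n_y) = atan2(0.158, 0.605) = 15°.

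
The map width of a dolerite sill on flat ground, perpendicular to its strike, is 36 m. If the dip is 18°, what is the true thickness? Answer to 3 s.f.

True thickness t = w · sin(dip) = 36 × sin 18°
t = 36 × 0.3090 = 11.125 m

11.1 m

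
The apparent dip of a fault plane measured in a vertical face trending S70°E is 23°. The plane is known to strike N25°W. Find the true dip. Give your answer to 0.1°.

31.0°

The section is 45° from the strike.
tan δ = tan α / sin β = tan 23° / sin 45° = 0.4245 / 0.7071 = 0.6003
δ = arctan(0.6003) = 30.98°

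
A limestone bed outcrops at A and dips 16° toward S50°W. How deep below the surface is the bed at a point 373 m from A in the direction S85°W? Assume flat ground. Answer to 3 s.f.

The hole lies 35° from the dip direction, so the down-dip offset is 373 × cos 35° = 305.54 m.
Depth = down-dip offset × tan(dip) = 305.54 × tan 16° = 305.54 × 0.2867
Depth = 87.61 m

87.6 m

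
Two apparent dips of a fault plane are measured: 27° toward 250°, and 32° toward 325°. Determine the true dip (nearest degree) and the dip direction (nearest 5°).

The two traces are lines in the plane: v₁ = (sin 250°·cos 27°, cos 250°·cos 27°, −sin 27°), v₂ = (sin 325°·cos 32°, cos 325°·cos 32°, −sin 32°).
n = v₁ × v₂ = (-0.477, 0.223, 0.730) (taken with n_z > 0).
True dip = arccos(n_z / |n|) = arccos(0.8111) = 35.8°.
Dip direction = azimuth of (n_x, n_y) = atan2(-0.477, 0.223) = 295°.

true dip 36°, dip direction 295°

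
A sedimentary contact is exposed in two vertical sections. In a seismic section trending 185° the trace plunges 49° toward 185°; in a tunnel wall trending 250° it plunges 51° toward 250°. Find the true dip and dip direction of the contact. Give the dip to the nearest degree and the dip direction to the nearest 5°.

true dip 55°, dip direction 220°

Each apparent-dip line lies in the plane. As unit vectors (x east, y north, z up), v₁ plunges 49°→185° and v₂ plunges 51°→250°.
The plane normal is n = v₁ × v₂ ∝ (-0.345, -0.402, 0.374).
tan δ = √(n_x²+n_y²)/n_z = 0.530/0.374, so δ = 54.8°.
Dip direction = atan2(-0.345, -0.402) = 221° (azimuth of n's horizontal projection).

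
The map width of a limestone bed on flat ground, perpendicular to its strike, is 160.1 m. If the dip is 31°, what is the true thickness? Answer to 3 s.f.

82.5 m

True thickness t = w · sin(dip) = 160.1 × sin 31°
t = 160.1 × 0.5150 = 82.458 m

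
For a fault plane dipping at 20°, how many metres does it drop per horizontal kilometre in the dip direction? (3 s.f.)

drop per km = 1000 × tan 20° = 1000 × 0.3640

364 m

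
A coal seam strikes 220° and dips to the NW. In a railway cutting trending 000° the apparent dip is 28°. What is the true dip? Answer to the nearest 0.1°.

The section is 40° from the strike.
tan(true dip) = tan 28° / sin 40° = 0.8272
true dip = arctan 0.8272 = 39.60°

39.6°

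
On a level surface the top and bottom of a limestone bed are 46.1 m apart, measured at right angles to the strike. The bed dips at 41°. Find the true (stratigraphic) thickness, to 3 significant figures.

True thickness t = w · sin(dip) = 46.1 × sin 41°
t = 46.1 × 0.6561 = 30.244 m

30.2 m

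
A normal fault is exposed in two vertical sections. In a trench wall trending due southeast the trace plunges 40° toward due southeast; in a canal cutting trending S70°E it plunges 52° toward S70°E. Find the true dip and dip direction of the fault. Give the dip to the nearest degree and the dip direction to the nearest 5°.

The two traces are lines in the plane: v₁ = (sin 135°·cos 40°, cos 135°·cos 40°, −sin 40°), v₂ = (sin 110°·cos 52°, cos 110°·cos 52°, −sin 52°).
Cross product v₁ × v₂ gives the pole to the plane: n ∝ (0.291, 0.055, 0.199).
Dip δ = arctan(|n_h|/n_z) = arctan(0.297/0.199) = 56.1°.
The horizontal component of n points toward azimuth atan2(n_x, n_y) = 79°, the dip direction.

true dip 56°, dip direction 080°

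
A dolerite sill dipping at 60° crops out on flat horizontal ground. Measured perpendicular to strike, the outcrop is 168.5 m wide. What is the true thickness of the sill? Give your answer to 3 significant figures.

True thickness t = w · sin(dip) = 168.5 × sin 60°
t = 168.5 × 0.8660 = 145.925 m

146 m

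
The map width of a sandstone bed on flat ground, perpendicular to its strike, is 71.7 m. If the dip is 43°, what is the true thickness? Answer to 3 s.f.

48.9 m

True thickness t = w · sin(dip) = 71.7 × sin 43°
t = 71.7 × 0.6820 = 48.899 m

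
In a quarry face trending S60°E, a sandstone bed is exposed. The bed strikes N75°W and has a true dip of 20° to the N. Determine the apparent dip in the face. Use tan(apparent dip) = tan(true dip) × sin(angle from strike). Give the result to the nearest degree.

5°

The section lies 15° from the strike.
tan α = tan 20° × sin 15° = 0.3640 × 0.2588 = 0.0942
apparent dip = arctan 0.0942 = 5.38°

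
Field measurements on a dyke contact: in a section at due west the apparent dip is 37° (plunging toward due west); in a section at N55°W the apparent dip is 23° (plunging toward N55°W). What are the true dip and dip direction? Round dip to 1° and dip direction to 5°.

Represent each trace as a vector plunging at its apparent dip toward its trend (east-north-up frame): v₁ = (-0.799, -0.000, -0.602), v₂ = (-0.754, 0.528, -0.391).
The plane normal is n = v₁ × v₂ ∝ (-0.318, -0.142, 0.422).
tan δ = √(n_x²+n_y²)/n_z = 0.348/0.422, so δ = 39.5°.
Dip direction = atan2(-0.318, -0.142) = 246° (azimuth of n's horizontal projection).

true dip 40°, dip direction 245°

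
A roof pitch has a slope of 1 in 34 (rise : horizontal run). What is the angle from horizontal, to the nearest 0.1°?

tan θ = 1/34 = 0.0294
θ = arctan(0.0294) = 1.68°

1.7°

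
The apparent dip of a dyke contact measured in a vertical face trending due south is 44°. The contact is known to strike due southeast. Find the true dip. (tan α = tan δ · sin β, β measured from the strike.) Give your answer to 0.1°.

53.8°

β = acute angle between strike due southeast and section due south = 45°.
tan(true dip) = tan 44° / sin 45° = 1.3657
true dip = arctan 1.3657 = 53.79°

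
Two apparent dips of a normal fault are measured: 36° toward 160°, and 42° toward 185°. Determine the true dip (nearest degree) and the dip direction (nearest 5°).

The two traces are lines in the plane: v₁ = (sin 160°·cos 36°, cos 160°·cos 36°, −sin 36°), v₂ = (sin 185°·cos 42°, cos 185°·cos 42°, −sin 42°).
The plane normal is n = v₁ × v₂ ∝ (-0.074, -0.223, 0.254).
tan δ = √(n_x²+n_y²)/n_z = 0.235/0.254, so δ = 42.8°.
Dip direction = atan2(-0.074, -0.223) = 198° (azimuth of n's horizontal projection).

true dip 43°, dip direction 200°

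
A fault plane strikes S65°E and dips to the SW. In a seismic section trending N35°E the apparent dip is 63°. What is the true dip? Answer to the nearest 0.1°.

63.4°

β = acute angle between strike S65°E and section N35°E = 80°.
tan(true dip) = tan 63° / sin 80° = 1.9929
true dip = arctan 1.9929 = 63.35°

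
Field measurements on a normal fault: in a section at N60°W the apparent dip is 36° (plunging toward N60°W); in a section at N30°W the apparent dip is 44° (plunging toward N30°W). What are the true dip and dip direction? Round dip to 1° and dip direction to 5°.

The two traces are lines in the plane: v₁ = (sin 300°·cos 36°, cos 300°·cos 36°, −sin 36°), v₂ = (sin 330°·cos 44°, cos 330°·cos 44°, −sin 44°).
Cross product v₁ × v₂ gives the pole to the plane: n ∝ (-0.085, 0.275, 0.291).
Dip δ = arctan(|n_h|/n_z) = arctan(0.288/0.291) = 44.7°.
The horizontal component of n points toward azimuth atan2(n_x, n_y) = 343°, the dip direction.

true dip 45°, dip direction 345°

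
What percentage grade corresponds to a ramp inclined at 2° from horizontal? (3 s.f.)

grade % = 100 × tan 2° = 100 × 0.0349

3.49%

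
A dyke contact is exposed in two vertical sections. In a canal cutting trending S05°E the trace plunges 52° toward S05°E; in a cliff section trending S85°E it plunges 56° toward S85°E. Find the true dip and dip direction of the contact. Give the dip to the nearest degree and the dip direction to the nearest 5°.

true dip 61°, dip direction 130°

Represent each trace as a vector plunging at its apparent dip toward its trend (east-north-up frame): v₁ = (0.054, -0.613, -0.788), v₂ = (0.557, -0.049, -0.829).
The plane normal is n = v₁ × v₂ ∝ (0.470, -0.394, 0.339).
True dip = arccos(n_z / |n|) = arccos(0.4836) = 61.1°.
The horizontal component of n points toward azimuth atan2(n_x, n_y) = 130°, the dip direction.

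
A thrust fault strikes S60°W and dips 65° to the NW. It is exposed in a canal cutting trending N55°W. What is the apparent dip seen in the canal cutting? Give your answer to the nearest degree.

63°

Angle between strike (S60°W) and section (N55°W): β = 65°.
tan α = tan 65° × sin 65° = 2.1445 × 0.9063 = 1.9436
apparent dip = arctan 1.9436 = 62.77°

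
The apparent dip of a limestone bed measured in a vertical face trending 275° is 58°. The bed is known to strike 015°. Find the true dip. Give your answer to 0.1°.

The section is 80° from the strike.
tan δ = tan α / sin β = tan 58° / sin 80° = 1.6003 / 0.9848 = 1.6250
δ = arctan(1.6250) = 58.39°

58.4°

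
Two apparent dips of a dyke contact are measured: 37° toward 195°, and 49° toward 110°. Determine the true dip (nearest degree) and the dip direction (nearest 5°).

true dip 53°, dip direction 140°

The two traces are lines in the plane: v₁ = (sin 195°·cos 37°, cos 195°·cos 37°, −sin 37°), v₂ = (sin 110°·cos 49°, cos 110°·cos 49°, −sin 49°).
Cross product v₁ × v₂ gives the pole to the plane: n ∝ (0.447, -0.527, 0.522).
tan δ = √(n_x²+n_y²)/n_z = 0.691/0.522, so δ = 52.9°.
Dip direction = atan2(0.447, -0.527) = 140° (azimuth of n's horizontal projection).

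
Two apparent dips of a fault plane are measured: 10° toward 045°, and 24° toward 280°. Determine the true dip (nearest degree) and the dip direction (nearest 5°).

true dip 35°, dip direction 330°

Represent each trace as a vector plunging at its apparent dip toward its trend (east-north-up frame): v₁ = (0.696, 0.696, -0.174), v₂ = (-0.900, 0.159, -0.407).
The plane normal is n = v₁ × v₂ ∝ (-0.256, 0.439, 0.737).
Dip δ = arctan(|n_h|/n_z) = arctan(0.508/0.737) = 34.6°.
The horizontal component of n points toward azimuth atan2(n_x, n_y) = 330°, the dip direction.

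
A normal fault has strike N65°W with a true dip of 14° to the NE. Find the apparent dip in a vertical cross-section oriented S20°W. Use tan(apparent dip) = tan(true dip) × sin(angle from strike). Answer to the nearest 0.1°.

The strike is N65°W and the section trends S20°W; the acute angle between them is β = 85°.
tan α = tan 14° × sin 85° = 0.2493 × 0.9962 = 0.2484
apparent dip = arctan 0.2484 = 13.95°

13.9°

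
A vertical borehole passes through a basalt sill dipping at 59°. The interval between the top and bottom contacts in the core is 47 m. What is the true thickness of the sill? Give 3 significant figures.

24.2 m

True thickness t = h · cos(dip) = 47 × cos 59°
t = 47 × 0.5150 = 24.207 m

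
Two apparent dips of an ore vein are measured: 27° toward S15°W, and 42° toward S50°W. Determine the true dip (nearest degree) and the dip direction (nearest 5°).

true dip 45°, dip direction 255°

The two traces are lines in the plane: v₁ = (sin 195°·cos 27°, cos 195°·cos 27°, −sin 27°), v₂ = (sin 230°·cos 42°, cos 230°·cos 42°, −sin 42°).
Cross product v₁ × v₂ gives the pole to the plane: n ∝ (-0.359, -0.104, 0.380).
Dip δ = arctan(|n_h|/n_z) = arctan(0.374/0.380) = 44.5°.
The horizontal component of n points toward azimuth atan2(n_x, n_y) = 254°, the dip direction.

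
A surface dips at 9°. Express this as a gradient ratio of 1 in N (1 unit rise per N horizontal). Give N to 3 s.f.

1 in 6.31

1 : N means tan θ = 1/N, so N = 1/tan 9° = 1/0.1584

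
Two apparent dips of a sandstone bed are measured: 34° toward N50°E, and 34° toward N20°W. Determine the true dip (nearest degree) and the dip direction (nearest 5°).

Each apparent-dip line lies in the plane. As unit vectors (x east, y north, z up), v₁ plunges 34°→N50°E and v₂ plunges 34°→N20°W.
The plane normal is n = v₁ × v₂ ∝ (0.138, 0.514, 0.646).
Dip δ = arctan(|n_h|/n_z) = arctan(0.532/0.646) = 39.5°.
The horizontal component of n points toward azimuth atan2(n_x, n_y) = 15°, the dip direction.

true dip 39°, dip direction 015°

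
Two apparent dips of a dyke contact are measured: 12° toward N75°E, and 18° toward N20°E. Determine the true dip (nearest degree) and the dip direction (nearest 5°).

Represent each trace as a vector plunging at its apparent dip toward its trend (east-north-up frame): v₁ = (0.945, 0.253, -0.208), v₂ = (0.325, 0.894, -0.309).
The plane normal is n = v₁ × v₂ ∝ (0.108, 0.224, 0.762).
tan δ = √(n_x²+n_y²)/n_z = 0.249/0.762, so δ = 18.1°.
Dip direction = azimuth of (n_x, n_y) = atan2(0.108, 0.224) = 26°.

true dip 18°, dip direction 025°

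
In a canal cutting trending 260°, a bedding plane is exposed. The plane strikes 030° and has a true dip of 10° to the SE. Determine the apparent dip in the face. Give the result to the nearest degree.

The strike is 030° and the section trends 260°; the acute angle between them is β = 50°.
tan(apparent dip) = tan 10° · sin 50° = 0.1351
α = arctan(0.1351) = 7.69°

8°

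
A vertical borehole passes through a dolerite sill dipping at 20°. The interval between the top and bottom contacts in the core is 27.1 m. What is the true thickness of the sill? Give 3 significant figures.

25.5 m

True thickness t = h · cos(dip) = 27.1 × cos 20°
t = 27.1 × 0.9397 = 25.466 m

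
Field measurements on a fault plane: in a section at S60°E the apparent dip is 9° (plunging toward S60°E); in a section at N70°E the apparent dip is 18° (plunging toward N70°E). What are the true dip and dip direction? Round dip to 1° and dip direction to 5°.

true dip 18°, dip direction 060°

The two traces are lines in the plane: v₁ = (sin 120°·cos 9°, cos 120°·cos 9°, −sin 9°), v₂ = (sin 70°·cos 18°, cos 70°·cos 18°, −sin 18°).
Cross product v₁ × v₂ gives the pole to the plane: n ∝ (0.203, 0.125, 0.720).
tan δ = √(n_x²+n_y²)/n_z = 0.239/0.720, so δ = 18.3°.
The horizontal component of n points toward azimuth atan2(n_x, n_y) = 59°, the dip direction.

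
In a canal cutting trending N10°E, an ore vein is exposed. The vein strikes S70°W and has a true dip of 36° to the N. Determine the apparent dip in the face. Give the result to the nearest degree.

The strike is S70°W and the section trends N10°E; the acute angle between them is β = 60°.
tan(apparent dip) = tan 36° · sin 60° = 0.6292
apparent dip = arctan 0.6292 = 32.18°

32°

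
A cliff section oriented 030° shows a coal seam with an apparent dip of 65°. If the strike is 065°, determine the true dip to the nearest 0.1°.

β = acute angle between strike 065° and section 030° = 35°.
tan δ = tan α / sin β = tan 65° / sin 35° = 2.1445 / 0.5736 = 3.7388
true dip = arctan 3.7388 = 75.03°

75.0°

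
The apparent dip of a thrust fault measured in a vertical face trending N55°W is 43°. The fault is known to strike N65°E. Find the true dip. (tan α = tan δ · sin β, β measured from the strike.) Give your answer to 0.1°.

47.1°

β = acute angle between strike N65°E and section N55°W = 60°.
tan(true dip) = tan 43° / sin 60° = 1.0768
true dip = arctan 1.0768 = 47.12°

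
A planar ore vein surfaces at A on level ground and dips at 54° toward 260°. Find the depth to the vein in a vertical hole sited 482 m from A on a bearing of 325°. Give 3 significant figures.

The hole lies 65° from the dip direction, so the down-dip offset is 482 × cos 65° = 203.70 m.
Depth = down-dip offset × tan(dip) = 203.70 × tan 54° = 203.70 × 1.3764
Depth = 280.37 m

280 m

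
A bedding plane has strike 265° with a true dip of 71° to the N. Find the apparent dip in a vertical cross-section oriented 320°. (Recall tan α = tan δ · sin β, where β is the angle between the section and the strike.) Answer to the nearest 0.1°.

67.2°

The section lies 55° from the strike.
tan(apparent dip) = tan 71° · sin 55° = 2.3790
α = arctan(2.3790) = 67.20°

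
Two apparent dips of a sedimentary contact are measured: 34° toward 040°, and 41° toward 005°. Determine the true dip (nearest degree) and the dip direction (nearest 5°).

Each apparent-dip line lies in the plane. As unit vectors (x east, y north, z up), v₁ plunges 34°→040° and v₂ plunges 41°→005°.
Cross product v₁ × v₂ gives the pole to the plane: n ∝ (0.004, 0.313, 0.359).
Dip δ = arctan(|n_h|/n_z) = arctan(0.313/0.359) = 41.1°.
The horizontal component of n points toward azimuth atan2(n_x, n_y) = 1°, the dip direction.

true dip 41°, dip direction 000°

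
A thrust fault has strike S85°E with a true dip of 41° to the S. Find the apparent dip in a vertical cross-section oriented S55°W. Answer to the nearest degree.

The section lies 40° from the strike.
tan α = tan 41° × sin 40° = 0.8693 × 0.6428 = 0.5588
apparent dip = arctan 0.5588 = 29.20°

29°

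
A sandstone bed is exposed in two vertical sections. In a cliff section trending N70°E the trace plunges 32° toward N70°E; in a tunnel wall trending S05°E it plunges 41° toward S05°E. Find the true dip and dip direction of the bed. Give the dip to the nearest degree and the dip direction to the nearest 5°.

The two traces are lines in the plane: v₁ = (sin 70°·cos 32°, cos 70°·cos 32°, −sin 32°), v₂ = (sin 175°·cos 41°, cos 175°·cos 41°, −sin 41°).
The plane normal is n = v₁ × v₂ ∝ (0.589, -0.488, 0.618).
Dip δ = arctan(|n_h|/n_z) = arctan(0.765/0.618) = 51.0°.
The horizontal component of n points toward azimuth atan2(n_x, n_y) = 130°, the dip direction.

true dip 51°, dip direction 130°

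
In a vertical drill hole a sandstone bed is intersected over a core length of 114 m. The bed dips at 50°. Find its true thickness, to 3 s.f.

73.3 m

True thickness t = h · cos(dip) = 114 × cos 50°
t = 114 × 0.6428 = 73.278 m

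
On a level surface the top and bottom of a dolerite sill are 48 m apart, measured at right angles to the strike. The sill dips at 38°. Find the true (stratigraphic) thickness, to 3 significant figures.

True thickness t = w · sin(dip) = 48 × sin 38°
t = 48 × 0.6157 = 29.552 m

29.6 m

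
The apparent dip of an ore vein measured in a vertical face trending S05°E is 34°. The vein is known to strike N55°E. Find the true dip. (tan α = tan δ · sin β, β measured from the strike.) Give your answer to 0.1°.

37.9°

The section is 60° from the strike.
tan(true dip) = tan 34° / sin 60° = 0.7789
δ = arctan(0.7789) = 37.91°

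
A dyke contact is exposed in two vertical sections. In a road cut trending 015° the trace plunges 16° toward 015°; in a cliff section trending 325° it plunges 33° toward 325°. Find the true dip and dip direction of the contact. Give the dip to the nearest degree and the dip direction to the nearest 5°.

The two traces are lines in the plane: v₁ = (sin 15°·cos 16°, cos 15°·cos 16°, −sin 16°), v₂ = (sin 325°·cos 33°, cos 325°·cos 33°, −sin 33°).
The plane normal is n = v₁ × v₂ ∝ (-0.316, 0.268, 0.618).
tan δ = √(n_x²+n_y²)/n_z = 0.415/0.618, so δ = 33.9°.
The horizontal component of n points toward azimuth atan2(n_x, n_y) = 310°, the dip direction.

true dip 34°, dip direction 310°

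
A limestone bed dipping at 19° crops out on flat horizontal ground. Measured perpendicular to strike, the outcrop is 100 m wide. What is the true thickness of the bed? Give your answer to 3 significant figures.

32.6 m

True thickness t = w · sin(dip) = 100 × sin 19°
t = 100 × 0.3256 = 32.557 m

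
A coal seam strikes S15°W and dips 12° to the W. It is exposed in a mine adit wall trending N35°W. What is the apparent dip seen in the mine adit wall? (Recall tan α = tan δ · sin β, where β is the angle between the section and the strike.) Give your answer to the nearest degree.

9°

The section lies 50° from the strike.
tan(apparent dip) = tan 12° · sin 50° = 0.1628
α = arctan(0.1628) = 9.25°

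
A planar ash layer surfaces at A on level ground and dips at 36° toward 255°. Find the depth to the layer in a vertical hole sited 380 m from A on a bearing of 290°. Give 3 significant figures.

The hole lies 35° from the dip direction, so the down-dip offset is 380 × cos 35° = 311.28 m.
Depth = down-dip offset × tan(dip) = 311.28 × tan 36° = 311.28 × 0.7265
Depth = 226.16 m

226 m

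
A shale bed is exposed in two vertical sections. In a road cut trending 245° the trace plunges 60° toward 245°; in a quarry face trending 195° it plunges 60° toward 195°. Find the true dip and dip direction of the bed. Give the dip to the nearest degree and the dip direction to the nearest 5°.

true dip 62°, dip direction 220°

Represent each trace as a vector plunging at its apparent dip toward its trend (east-north-up frame): v₁ = (-0.453, -0.211, -0.866), v₂ = (-0.129, -0.483, -0.866).
n = v₁ × v₂ = (-0.235, -0.280, 0.192) (taken with n_z > 0).
True dip = arccos(n_z / |n|) = arccos(0.4636) = 62.4°.
Dip direction = azimuth of (n_x, n_y) = atan2(-0.235, -0.280) = 220°.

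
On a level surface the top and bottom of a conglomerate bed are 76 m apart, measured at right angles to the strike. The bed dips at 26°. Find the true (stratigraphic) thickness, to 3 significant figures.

True thickness t = w · sin(dip) = 76 × sin 26°
t = 76 × 0.4384 = 33.316 m

33.3 m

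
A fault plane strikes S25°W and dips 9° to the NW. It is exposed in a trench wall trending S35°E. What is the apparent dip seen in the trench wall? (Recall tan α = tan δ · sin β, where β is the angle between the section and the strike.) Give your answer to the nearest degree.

8°

The strike is S25°W and the section trends S35°E; the acute angle between them is β = 60°.
tan(apparent dip) = tan 9° · sin 60° = 0.1372
apparent dip = arctan 0.1372 = 7.81°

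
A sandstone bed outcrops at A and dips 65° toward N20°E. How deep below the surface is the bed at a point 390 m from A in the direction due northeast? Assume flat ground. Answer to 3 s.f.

758 m

The hole lies 25° from the dip direction, so the down-dip offset is 390 × cos 25° = 353.46 m.
Depth = down-dip offset × tan(dip) = 353.46 × tan 65° = 353.46 × 2.1445
Depth = 758.00 m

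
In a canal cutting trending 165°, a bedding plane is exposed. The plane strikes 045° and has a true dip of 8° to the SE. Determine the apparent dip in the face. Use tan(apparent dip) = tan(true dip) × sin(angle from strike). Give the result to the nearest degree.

7°

The section lies 60° from the strike.
tan(apparent dip) = tan 8° · sin 60° = 0.1217
apparent dip = arctan 0.1217 = 6.94°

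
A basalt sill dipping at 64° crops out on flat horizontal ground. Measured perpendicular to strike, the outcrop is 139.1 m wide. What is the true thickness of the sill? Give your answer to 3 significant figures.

True thickness t = w · sin(dip) = 139.1 × sin 64°
t = 139.1 × 0.8988 = 125.022 m

125 m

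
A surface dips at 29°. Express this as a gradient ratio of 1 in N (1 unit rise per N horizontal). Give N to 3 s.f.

1 : N means tan θ = 1/N, so N = 1/tan 29° = 1/0.5543

1 in 1.80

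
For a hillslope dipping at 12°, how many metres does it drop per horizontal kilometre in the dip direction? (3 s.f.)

drop per km = 1000 × tan 12° = 1000 × 0.2126

213 m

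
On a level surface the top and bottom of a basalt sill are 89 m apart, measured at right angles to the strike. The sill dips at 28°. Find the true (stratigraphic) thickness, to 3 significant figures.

41.8 m

True thickness t = w · sin(dip) = 89 × sin 28°
t = 89 × 0.4695 = 41.783 m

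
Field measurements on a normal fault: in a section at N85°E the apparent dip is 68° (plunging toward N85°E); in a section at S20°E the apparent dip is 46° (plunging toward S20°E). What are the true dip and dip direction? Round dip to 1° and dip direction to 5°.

true dip 68°, dip direction 095°

The two traces are lines in the plane: v₁ = (sin 85°·cos 68°, cos 85°·cos 68°, −sin 68°), v₂ = (sin 160°·cos 46°, cos 160°·cos 46°, −sin 46°).
Cross product v₁ × v₂ gives the pole to the plane: n ∝ (0.629, -0.048, 0.251).
Dip δ = arctan(|n_h|/n_z) = arctan(0.631/0.251) = 68.3°.
Dip direction = atan2(0.629, -0.048) = 94° (azimuth of n's horizontal projection).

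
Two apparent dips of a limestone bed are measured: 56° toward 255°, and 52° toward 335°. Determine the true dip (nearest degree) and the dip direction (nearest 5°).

true dip 61°, dip direction 290°

Represent each trace as a vector plunging at its apparent dip toward its trend (east-north-up frame): v₁ = (-0.540, -0.145, -0.829), v₂ = (-0.260, 0.558, -0.788).
n = v₁ × v₂ = (-0.577, 0.210, 0.339) (taken with n_z > 0).
True dip = arccos(n_z / |n|) = arccos(0.4836) = 61.1°.
Dip direction = atan2(-0.577, 0.210) = 290° (azimuth of n's horizontal projection).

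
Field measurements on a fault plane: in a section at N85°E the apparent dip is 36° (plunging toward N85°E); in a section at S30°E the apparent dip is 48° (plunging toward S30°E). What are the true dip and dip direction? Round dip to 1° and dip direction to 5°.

true dip 49°, dip direction 135°

The two traces are lines in the plane: v₁ = (sin 85°·cos 36°, cos 85°·cos 36°, −sin 36°), v₂ = (sin 150°·cos 48°, cos 150°·cos 48°, −sin 48°).
Cross product v₁ × v₂ gives the pole to the plane: n ∝ (0.393, -0.402, 0.491).
True dip = arccos(n_z / |n|) = arccos(0.6574) = 48.9°.
The horizontal component of n points toward azimuth atan2(n_x, n_y) = 136°, the dip direction.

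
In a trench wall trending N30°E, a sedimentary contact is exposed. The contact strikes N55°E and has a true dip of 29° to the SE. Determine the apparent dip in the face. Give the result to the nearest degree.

13°

Angle between strike (N55°E) and section (N30°E): β = 25°.
tan α = tan 29° × sin 25° = 0.5543 × 0.4226 = 0.2343
apparent dip = arctan 0.2343 = 13.18°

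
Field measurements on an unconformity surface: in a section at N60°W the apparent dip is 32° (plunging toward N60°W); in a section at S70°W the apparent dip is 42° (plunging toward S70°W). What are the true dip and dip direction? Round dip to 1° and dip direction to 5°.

true dip 42°, dip direction 255°

The two traces are lines in the plane: v₁ = (sin 300°·cos 32°, cos 300°·cos 32°, −sin 32°), v₂ = (sin 250°·cos 42°, cos 250°·cos 42°, −sin 42°).
Cross product v₁ × v₂ gives the pole to the plane: n ∝ (-0.418, -0.121, 0.483).
True dip = arccos(n_z / |n|) = arccos(0.7424) = 42.1°.
The horizontal component of n points toward azimuth atan2(n_x, n_y) = 254°, the dip direction.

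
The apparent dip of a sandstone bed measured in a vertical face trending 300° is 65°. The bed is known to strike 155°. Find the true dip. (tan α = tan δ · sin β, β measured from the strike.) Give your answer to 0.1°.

75.0°

β = acute angle between strike 155° and section 300° = 35°.
tan(true dip) = tan 65° / sin 35° = 3.7388
δ = arctan(3.7388) = 75.03°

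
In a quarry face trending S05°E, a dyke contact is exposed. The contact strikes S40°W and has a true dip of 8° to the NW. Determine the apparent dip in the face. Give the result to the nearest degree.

6°

Angle between strike (S40°W) and section (S05°E): β = 45°.
tan(apparent dip) = tan 8° · sin 45° = 0.0994
apparent dip = arctan 0.0994 = 5.68°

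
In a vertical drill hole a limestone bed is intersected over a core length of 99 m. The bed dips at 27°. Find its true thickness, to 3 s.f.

88.2 m

True thickness t = h · cos(dip) = 99 × cos 27°
t = 99 × 0.8910 = 88.210 m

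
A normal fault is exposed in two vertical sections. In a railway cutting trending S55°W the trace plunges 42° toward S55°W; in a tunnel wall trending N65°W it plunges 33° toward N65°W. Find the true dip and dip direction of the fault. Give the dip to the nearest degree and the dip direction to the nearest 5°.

true dip 43°, dip direction 250°

Represent each trace as a vector plunging at its apparent dip toward its trend (east-north-up frame): v₁ = (-0.609, -0.426, -0.669), v₂ = (-0.760, 0.354, -0.545).
The plane normal is n = v₁ × v₂ ∝ (-0.469, -0.177, 0.540).
tan δ = √(n_x²+n_y²)/n_z = 0.502/0.540, so δ = 42.9°.
The horizontal component of n points toward azimuth atan2(n_x, n_y) = 249°, the dip direction.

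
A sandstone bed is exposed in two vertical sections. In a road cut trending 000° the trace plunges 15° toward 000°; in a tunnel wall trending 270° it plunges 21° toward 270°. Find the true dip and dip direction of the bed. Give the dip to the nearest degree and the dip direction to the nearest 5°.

Represent each trace as a vector plunging at its apparent dip toward its trend (east-north-up frame): v₁ = (0.000, 0.966, -0.259), v₂ = (-0.934, -0.000, -0.358).
Cross product v₁ × v₂ gives the pole to the plane: n ∝ (-0.346, 0.242, 0.902).
tan δ = √(n_x²+n_y²)/n_z = 0.422/0.902, so δ = 25.1°.
The horizontal component of n points toward azimuth atan2(n_x, n_y) = 305°, the dip direction.

true dip 25°, dip direction 305°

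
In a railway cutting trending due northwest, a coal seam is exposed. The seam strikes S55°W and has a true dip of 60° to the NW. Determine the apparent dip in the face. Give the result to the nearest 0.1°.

59.6°

The strike is S55°W and the section trends due northwest; the acute angle between them is β = 80°.
tan(apparent dip) = tan 60° · sin 80° = 1.7057
α = arctan(1.7057) = 59.62°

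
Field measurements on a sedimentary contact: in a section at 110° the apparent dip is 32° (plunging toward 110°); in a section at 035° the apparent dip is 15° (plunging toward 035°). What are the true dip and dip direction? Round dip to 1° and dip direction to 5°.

true dip 32°, dip direction 100°

The two traces are lines in the plane: v₁ = (sin 110°·cos 32°, cos 110°·cos 32°, −sin 32°), v₂ = (sin 35°·cos 15°, cos 35°·cos 15°, −sin 15°).
n = v₁ × v₂ = (0.494, -0.087, 0.791) (taken with n_z > 0).
True dip = arccos(n_z / |n|) = arccos(0.8444) = 32.4°.
Dip direction = azimuth of (n_x, n_y) = atan2(0.494, -0.087) = 100°.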